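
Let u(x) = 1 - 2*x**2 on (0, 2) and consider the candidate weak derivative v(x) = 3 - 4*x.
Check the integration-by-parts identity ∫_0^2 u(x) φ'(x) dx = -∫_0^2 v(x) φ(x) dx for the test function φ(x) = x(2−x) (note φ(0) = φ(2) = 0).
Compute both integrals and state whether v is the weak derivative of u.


LHS = 16/3, RHS = 4/3. No, v is not the weak derivative of u.

u(x) = 1 - 2*x**2, classical derivative u'(x) = -4*x.
φ(x) = x(2−x), so φ'(x) = 2 - 2*x.
Note φ(0) = φ(2) = 0, so the boundary term u·φ vanishes.
LHS = ∫_0^2 u(x) φ'(x) dx = ∫_0^2 (4*x^3 - 4*x^2 - 2*x + 2) dx. Term by term:
  ∫_0^2 4*x^3 dx = 16;  ∫_0^2 -4*x^2 dx = -32/3;  ∫_0^2 -2*x dx = -4;
  ∫_0^2 2 dx = 4.
Sum: 16 − 32/3 − 4 + 4 = 16/3.
So LHS = 16/3.
∫_0^2 v(x) φ(x) dx = ∫_0^2 (4*x^3 - 11*x^2 + 6*x) dx. Term by term:
  ∫_0^2 4*x^3 dx = 16;  ∫_0^2 -11*x^2 dx = -88/3;  ∫_0^2 6*x dx = 12.
Sum: 16 − 88/3 + 12 = -4/3.
So RHS = -∫_0^2 v(x) φ(x) dx = 4/3.
LHS − RHS = 4 ≠ 0, so the identity fails.
(For a valid weak derivative the identity must hold for EVERY test function, in particular this one. The failure shows v is NOT the weak derivative of u.)
Correct weak derivative would be u'(x) = -4*x.


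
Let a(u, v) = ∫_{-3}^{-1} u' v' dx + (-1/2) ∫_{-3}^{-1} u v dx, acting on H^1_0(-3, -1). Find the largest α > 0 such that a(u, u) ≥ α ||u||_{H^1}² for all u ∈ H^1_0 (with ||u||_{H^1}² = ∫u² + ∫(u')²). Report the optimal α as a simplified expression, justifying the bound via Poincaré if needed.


α = (-2 + π^2)/(4 + π^2)

Coercivity of a(·,·) on H^1_0(-3, -1) means a(u, u) ≥ α ||u||_{H^1}² for every u ∈ H^1_0.
The interval has length L = 2, and Poincaré/coercivity depend only on L. Here a(u, u) = ∫(u')² + (-1/2)·∫u².
Here c = -1/2 < 0 with |c| < (π/L)² = π^2/4, so coercivity still holds. The condition a(u,u) ≥ α||u||_{H^1}² reads (1−α)∫(u')² ≥ (α−c)∫u². Any admissible α is ≤ 1 (rapidly oscillating u have ∫u²/∫(u')² → 0), and α = 1 would force 0 ≥ (1−c)∫u², impossible since c < 1; so 1−α > 0. By the sharp Poincaré inequality on H^1_0 of an interval of length L, ∫(u')² ≥ (π/L)²∫u² with equality for the first sine mode sin(π(x−x₀)/L) (x₀ the left endpoint), so the inequality holds for all u iff (1−α)(π/L)² ≥ α − c, i.e. α ≤ ((π/L)² + c)/((π/L)² + 1) = (1 + c(L/π)²)/(1 + (L/π)²). (Direct route, valid since c ≤ 0: Poincaré gives c∫u² ≥ c(L/π)²∫(u')², so a(u,u) ≥ (1 + c(L/π)²)∫(u')², while ||u||_{H^1}² ≤ (1 + (L/π)²)∫(u')²; dividing yields the same α.) With (π/L)² = π^2/4 and c = -1/2, the largest admissible constant is α = ((π/L)² + c)/((π/L)² + 1).
Simplifying, α = (-2 + π^2)/(4 + π^2).


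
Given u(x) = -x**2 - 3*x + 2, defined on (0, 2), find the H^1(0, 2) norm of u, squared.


||u||_{H^1}^2 = 402/5

The H^1 norm (squared) on an interval (0, L) is
  ||u||_{H^1}^2 = ∫_0^L u(x)^2 dx + ∫_0^L u'(x)^2 dx.
Compute u'(x) = -2*x - 3.
Then u(x)^2 = x**4 + 6*x**3 + 5*x**2 - 12*x + 4 and u'(x)^2 = 4*x**2 + 12*x + 9.
Integrate each monomial from 0 to 2 using ∫_0^2 c·x^n dx = c·2^(n+1)/(n+1):
  ∫_0^2 u(x)^2 dx = ∫_0^2 (x^4 + 6*x^3 + 5*x^2 - 12*x + 4) dx. Term by term:
    ∫_0^2 x^4 dx = 32/5;  ∫_0^2 6*x^3 dx = 24;  ∫_0^2 5*x^2 dx = 40/3;
    ∫_0^2 -12*x dx = -24;  ∫_0^2 4 dx = 8.
  Sum: 32/5 + 24 + 40/3 − 24 + 8 = 416/15.
  ∫_0^2 u'(x)^2 dx = ∫_0^2 (4*x^2 + 12*x + 9) dx. Term by term:
    ∫_0^2 4*x^2 dx = 32/3;  ∫_0^2 12*x dx = 24;  ∫_0^2 9 dx = 18.
  Sum: 32/3 + 24 + 18 = 158/3.
Adding: ||u||_{H^1}^2 = 416/15 + 158/3 = 402/5.


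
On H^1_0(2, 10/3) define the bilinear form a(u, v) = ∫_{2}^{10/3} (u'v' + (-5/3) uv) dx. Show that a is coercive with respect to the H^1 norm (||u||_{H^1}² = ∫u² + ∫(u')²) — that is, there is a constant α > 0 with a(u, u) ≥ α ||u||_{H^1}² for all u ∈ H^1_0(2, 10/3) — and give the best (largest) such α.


α = (-80 + 27*π^2)/(3*(16 + 9*π^2))

Coercivity of a(·,·) on H^1_0(2, 10/3) means a(u, u) ≥ α ||u||_{H^1}² for every u ∈ H^1_0.
The interval has length L = 4/3, and Poincaré/coercivity depend only on L. Here a(u, u) = ∫(u')² + (-5/3)·∫u².
Here c = -5/3 < 0 with |c| < (π/L)² = 9*π^2/16, so coercivity still holds. The condition a(u,u) ≥ α||u||_{H^1}² reads (1−α)∫(u')² ≥ (α−c)∫u². Any admissible α is ≤ 1 (rapidly oscillating u have ∫u²/∫(u')² → 0), and α = 1 would force 0 ≥ (1−c)∫u², impossible since c < 1; so 1−α > 0. By the sharp Poincaré inequality on H^1_0 of an interval of length L, ∫(u')² ≥ (π/L)²∫u² with equality for the first sine mode sin(π(x−x₀)/L) (x₀ the left endpoint), so the inequality holds for all u iff (1−α)(π/L)² ≥ α − c, i.e. α ≤ ((π/L)² + c)/((π/L)² + 1) = (1 + c(L/π)²)/(1 + (L/π)²). (Direct route, valid since c ≤ 0: Poincaré gives c∫u² ≥ c(L/π)²∫(u')², so a(u,u) ≥ (1 + c(L/π)²)∫(u')², while ||u||_{H^1}² ≤ (1 + (L/π)²)∫(u')²; dividing yields the same α.) With (π/L)² = 9*π^2/16 and c = -5/3, the largest admissible constant is α = ((π/L)² + c)/((π/L)² + 1).
Simplifying, α = (-80 + 27*π^2)/(3*(16 + 9*π^2)).


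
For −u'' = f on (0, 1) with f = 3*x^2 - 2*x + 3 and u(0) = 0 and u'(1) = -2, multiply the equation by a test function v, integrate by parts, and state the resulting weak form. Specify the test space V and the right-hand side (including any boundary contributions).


V = {v ∈ H^1(0, 1) : v(0) = 0} (test functions vanish at x = 0 where u is specified); weak form: ∫_0^1 u'v' dx = ∫_0^1 (3*x^2 - 2*x + 3) v dx − 2·v(1) for all v ∈ V.

Multiply both sides by a test function v and integrate from 0 to 1:
  ∫_0^1 −u''(x) v(x) dx = ∫_0^1 f(x) v(x) dx.
Integrate the LHS by parts once:
  ∫_0^1 −u'' v dx = −[u'(x) v(x)]_0^1 + ∫_0^1 u'(x) v'(x) dx.
Thus ∫_0^1 u'(x) v'(x) dx = ∫_0^1 f(x) v(x) dx + [u'(x) v(x)]_0^1.
Choose V so that boundary terms are either known or forced to vanish.
Mixed BC: u(0) = 0 (Dirichlet) and u'(1) = -2 (Neumann). Define V = {v ∈ H^1(0, 1) : v(0) = 0}. Then [u' v]_0^1 = u'(1)·v(1) − u'(0)·0 = − 2·v(1).
Weak formulation: find u (satisfying any essential BC) such that ∫_0^1 u'(x) v'(x) dx = ∫_0^1 f v dx − 2·v(1) for all v ∈ V (Dirichlet at 0 absorbed into V; Neumann datum at x = 1 contributes the boundary term).
Substituting f(x) = 3*x^2 - 2*x + 3, the right-hand side is ∫_0^1 (3*x^2 - 2*x + 3) v dx − 2·v(1).


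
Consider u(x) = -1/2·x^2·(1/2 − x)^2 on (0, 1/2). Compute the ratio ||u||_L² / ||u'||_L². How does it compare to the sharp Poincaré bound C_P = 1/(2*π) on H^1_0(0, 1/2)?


||u||_L² / ||u'||_L² = sqrt(3)/12 < C_P = 1/(2*π).

u(x) = -1/2·x^2·(1/2 − x)^2, so u'(x) = x*(-8*x^2 + 6*x - 1)/4.
u(x) = -1/2·x^2·(1/2 − x)^2 vanishes at x = 0 and x = 1/2, so u ∈ H^1_0(0, 1/2). Differentiate via the product rule and integrate the resulting polynomials term by term.
  ∫_0^1/2 u² dx = ∫_0^1/2 (x^8/4 - x^7/2 + 3*x^6/8 - x^5/8 + x^4/64) dx. Term by term:
    ∫_0^1/2 x^8/4 dx = 1/18432;  ∫_0^1/2 -x^7/2 dx = -1/4096;  ∫_0^1/2 3*x^6/8 dx = 3/7168;
    ∫_0^1/2 -x^5/8 dx = -1/3072;  ∫_0^1/2 x^4/64 dx = 1/10240.
  Sum: 1/18432 − 1/4096 + 3/7168 − 1/3072 + 1/10240 = 1/1290240.
  ∫_0^1/2 (u')² dx = ∫_0^1/2 (4*x^6 - 6*x^5 + 13*x^4/4 - 3*x^3/4 + x^2/16) dx. Term by term:
    ∫_0^1/2 4*x^6 dx = 1/224;  ∫_0^1/2 -6*x^5 dx = -1/64;  ∫_0^1/2 13*x^4/4 dx = 13/640;
    ∫_0^1/2 -3*x^3/4 dx = -3/256;  ∫_0^1/2 x^2/16 dx = 1/384.
  Sum: 1/224 − 1/64 + 13/640 − 3/256 + 1/384 = 1/26880.
∫_0^1/2 u² dx = 1/1290240, so ||u||_L² = sqrt(35)/6720.
∫_0^1/2 (u')² dx = 1/26880, so ||u'||_L² = sqrt(105)/1680.
Ratio ||u||_L² / ||u'||_L² = sqrt(3)/12.
Sharp Poincaré constant on H^1_0(0, 1/2) is C_P = L/π = 1/(2*π), achieved by sin(2*π·x).
A polynomial bump cannot attain the sharp Poincaré constant (only the first sine eigenfunction does), so the ratio is strictly less than C_P, consistent with ||u||_L² ≤ C_P ||u'||_L².


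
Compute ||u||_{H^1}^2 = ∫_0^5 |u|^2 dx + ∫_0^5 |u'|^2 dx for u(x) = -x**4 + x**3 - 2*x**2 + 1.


||u||_{H^1}^2 = 10971305/36

The H^1 norm (squared) on an interval (0, L) is
  ||u||_{H^1}^2 = ∫_0^L u(x)^2 dx + ∫_0^L u'(x)^2 dx.
Compute u'(x) = -4*x**3 + 3*x**2 - 4*x.
Then u(x)^2 = x**8 - 2*x**7 + 5*x**6 - 4*x**5 + 2*x**4 + 2*x**3 - 4*x**2 + 1 and u'(x)^2 = 16*x**6 - 24*x**5 + 41*x**4 - 24*x**3 + 16*x**2.
Integrate each monomial from 0 to 5 using ∫_0^5 c·x^n dx = c·5^(n+1)/(n+1):
  ∫_0^5 u(x)^2 dx = ∫_0^5 (x^8 - 2*x^7 + 5*x^6 - 4*x^5 + 2*x^4 + 2*x^3 - 4*x^2 + 1) dx. Term by term:
    ∫_0^5 x^8 dx = 1953125/9;  ∫_0^5 -2*x^7 dx = -390625/4;  ∫_0^5 5*x^6 dx = 390625/7;
    ∫_0^5 -4*x^5 dx = -31250/3;  ∫_0^5 2*x^4 dx = 1250;  ∫_0^5 2*x^3 dx = 625/2;
    ∫_0^5 -4*x^2 dx = -500/3;  ∫_0^5 1 dx = 5.
  Sum: 1953125/9 − 390625/4 + 390625/7 − 31250/3 + 1250 + 625/2 − 500/3 + 5 = 41868635/252.
  ∫_0^5 u'(x)^2 dx = ∫_0^5 (16*x^6 - 24*x^5 + 41*x^4 - 24*x^3 + 16*x^2) dx. Term by term:
    ∫_0^5 16*x^6 dx = 1250000/7;  ∫_0^5 -24*x^5 dx = -62500;  ∫_0^5 41*x^4 dx = 25625;
    ∫_0^5 -24*x^3 dx = -3750;  ∫_0^5 16*x^2 dx = 2000/3.
  Sum: 1250000/7 − 62500 + 25625 − 3750 + 2000/3 = 2910875/21.
Adding: ||u||_{H^1}^2 = 41868635/252 + 2910875/21 = 10971305/36.


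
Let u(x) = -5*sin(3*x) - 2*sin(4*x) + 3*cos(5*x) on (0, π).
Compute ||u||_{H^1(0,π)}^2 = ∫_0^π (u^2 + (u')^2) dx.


||u||_{H^1(0,π)}^2 = 832/3 + 276*π

u'(x) = -15*sin(5*x) - 15*cos(3*x) - 8*cos(4*x).
Expand u² and (u')² and integrate term by term on (0, π), using: for integers n ≥ 1, ∫_0^π sin²(nx) dx = ∫_0^π cos²(nx) dx = π/2; for n ≠ n', ∫_0^π sin(nx)sin(n'x) dx = ∫_0^π cos(nx)cos(n'x) dx = 0; and by product-to-sum, ∫_0^π sin(nx)cos(n'x) dx = ½∫_0^π [sin((n+n')x) + sin((n−n')x)] dx, which is 0 when n+n' is even and 2n/(n²−n'²) when n+n' is odd (it need not vanish on (0, π)).
  u² squared terms: (-5)²·∫sin(3x)² dx = 25·π/2 = 25*π/2;  (-2)²·∫sin(4x)² dx = 4·π/2 = 2*π;  (3)²·∫cos(5x)² dx = 9·π/2 = 9*π/2.
  u² cross terms: 2·(-5)·(-2)·∫sin(3x)·sin(4x) dx = 20·(0) = 0;  2·(-5)·(3)·∫sin(3x)·cos(5x) dx = -30·(0) = 0;  2·(-2)·(3)·∫sin(4x)·cos(5x) dx = -12·(-8/9) = 32/3.
  So ∫_0^π u² dx = 25*π/2 + 2*π + 9*π/2 + 0 + 0 + 32/3 = 32/3 + 19*π.
  (u')² squared terms: (-15)²·∫cos(3x)² dx = 225·π/2 = 225*π/2;  (-15)²·∫sin(5x)² dx = 225·π/2 = 225*π/2;  (-8)²·∫cos(4x)² dx = 64·π/2 = 32*π.
  (u')² cross terms: 2·(-15)·(-15)·∫cos(3x)·sin(5x) dx = 450·(0) = 0;  2·(-15)·(-8)·∫cos(3x)·cos(4x) dx = 240·(0) = 0;  2·(-15)·(-8)·∫sin(5x)·cos(4x) dx = 240·(10/9) = 800/3.
  So ∫_0^π (u')² dx = 225*π/2 + 225*π/2 + 32*π + 0 + 0 + 800/3 = 800/3 + 257*π.
||u||_{H^1}^2 = (32/3 + 19*π) + (800/3 + 257*π) = 832/3 + 276*π.


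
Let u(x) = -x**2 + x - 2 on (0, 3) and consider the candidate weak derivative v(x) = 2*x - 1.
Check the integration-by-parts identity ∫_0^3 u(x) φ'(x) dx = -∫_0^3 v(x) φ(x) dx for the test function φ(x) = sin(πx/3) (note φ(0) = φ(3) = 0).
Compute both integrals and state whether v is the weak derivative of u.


LHS = 12/π, RHS = -12/π. No, v is not the weak derivative of u.

u(x) = -x**2 + x - 2, classical derivative u'(x) = 1 - 2*x.
φ(x) = sin(πx/3), so φ'(x) = π*cos(π*x/3)/3.
Note φ(0) = φ(3) = 0, so the boundary term u·φ vanishes.
LHS = ∫_0^3 u(x) φ'(x) dx = ∫_0^3 (-π*x^2*cos(π*x/3)/3 + π*x*cos(π*x/3)/3 - 2*π*cos(π*x/3)/3) dx. Term by term:
  ∫_0^3 -2*π*cos(π*x/3)/3 dx = 0;  ∫_0^3 -π*x^2*cos(π*x/3)/3 dx = 18/π;  ∫_0^3 π*x*cos(π*x/3)/3 dx = -6/π.
Sum: 0 + 18/π − 6/π = 12/π.
So LHS = 12/π.
∫_0^3 v(x) φ(x) dx = ∫_0^3 (2*x*sin(π*x/3) - sin(π*x/3)) dx. Term by term:
  ∫_0^3 -sin(π*x/3) dx = -6/π;  ∫_0^3 2*x*sin(π*x/3) dx = 18/π.
Sum: -6/π + 18/π = 12/π.
So RHS = -∫_0^3 v(x) φ(x) dx = -12/π.
LHS − RHS = 24/π ≠ 0, so the identity fails.
(For a valid weak derivative the identity must hold for EVERY test function, in particular this one. The failure shows v is NOT the weak derivative of u.)
Correct weak derivative would be u'(x) = 1 - 2*x.


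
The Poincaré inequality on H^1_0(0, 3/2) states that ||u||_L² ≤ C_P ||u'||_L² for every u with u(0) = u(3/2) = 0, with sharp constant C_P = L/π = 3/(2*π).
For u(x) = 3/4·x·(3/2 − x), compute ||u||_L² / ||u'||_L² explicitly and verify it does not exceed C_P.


||u||_L² / ||u'||_L² = 3*sqrt(10)/20 < C_P = 3/(2*π).

u(x) = 3/4·x·(3/2 − x), so u'(x) = 9/8 - 3*x/2.
u(x) = 3/4·x·(3/2 − x) vanishes at x = 0 and x = 3/2, so u ∈ H^1_0(0, 3/2). Differentiate via the product rule and integrate the resulting polynomials term by term.
  ∫_0^3/2 u² dx = ∫_0^3/2 (9*x^4/16 - 27*x^3/16 + 81*x^2/64) dx. Term by term:
    ∫_0^3/2 9*x^4/16 dx = 2187/2560;  ∫_0^3/2 -27*x^3/16 dx = -2187/1024;  ∫_0^3/2 81*x^2/64 dx = 729/512.
  Sum: 2187/2560 − 2187/1024 + 729/512 = 729/5120.
  ∫_0^3/2 (u')² dx = ∫_0^3/2 (9*x^2/4 - 27*x/8 + 81/64) dx. Term by term:
    ∫_0^3/2 9*x^2/4 dx = 81/32;  ∫_0^3/2 -27*x/8 dx = -243/64;  ∫_0^3/2 81/64 dx = 243/128.
  Sum: 81/32 − 243/64 + 243/128 = 81/128.
∫_0^3/2 u² dx = 729/5120, so ||u||_L² = 27*sqrt(5)/160.
∫_0^3/2 (u')² dx = 81/128, so ||u'||_L² = 9*sqrt(2)/16.
Ratio ||u||_L² / ||u'||_L² = 3*sqrt(10)/20.
Sharp Poincaré constant on H^1_0(0, 3/2) is C_P = L/π = 3/(2*π), achieved by sin(2*π/3·x).
A polynomial bump cannot attain the sharp Poincaré constant (only the first sine eigenfunction does), so the ratio is strictly less than C_P, consistent with ||u||_L² ≤ C_P ||u'||_L².


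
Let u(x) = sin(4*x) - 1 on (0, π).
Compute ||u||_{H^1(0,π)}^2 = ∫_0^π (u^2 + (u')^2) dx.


||u||_{H^1(0,π)}^2 = 19*π/2

u'(x) = 4*cos(4*x).
Expand u² and (u')² and integrate term by term on (0, π), using: for integers n ≥ 1, ∫_0^π sin²(nx) dx = ∫_0^π cos²(nx) dx = π/2; for n ≠ n', ∫_0^π sin(nx)sin(n'x) dx = ∫_0^π cos(nx)cos(n'x) dx = 0; and by product-to-sum, ∫_0^π sin(nx)cos(n'x) dx = ½∫_0^π [sin((n+n')x) + sin((n−n')x)] dx, which is 0 when n+n' is even and 2n/(n²−n'²) when n+n' is odd (it need not vanish on (0, π)). For the constant mode: ∫_0^π 1 dx = π, ∫_0^π cos(nx) dx = 0, ∫_0^π sin(nx) dx = (1−(−1)^n)/n.
  u² squared terms: (-1)²·∫1 dx = 1·π = π;  (1)²·∫sin(4x)² dx = 1·π/2 = π/2.
  u² cross terms: 2·(-1)·(1)·∫1·sin(4x) dx = -2·(0) = 0.
  So ∫_0^π u² dx = π + π/2 + 0 = 3*π/2.
  (u')² squared terms: (4)²·∫cos(4x)² dx = 16·π/2 = 8*π.
  So ∫_0^π (u')² dx = 8*π.
||u||_{H^1}^2 = (3*π/2) + (8*π) = 19*π/2.


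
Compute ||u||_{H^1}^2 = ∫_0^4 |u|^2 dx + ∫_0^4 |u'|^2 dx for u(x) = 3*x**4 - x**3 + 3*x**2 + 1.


||u||_{H^1}^2 = 20094604/35

The H^1 norm (squared) on an interval (0, L) is
  ||u||_{H^1}^2 = ∫_0^L u(x)^2 dx + ∫_0^L u'(x)^2 dx.
Compute u'(x) = 12*x**3 - 3*x**2 + 6*x.
Then u(x)^2 = 9*x**8 - 6*x**7 + 19*x**6 - 6*x**5 + 15*x**4 - 2*x**3 + 6*x**2 + 1 and u'(x)^2 = 144*x**6 - 72*x**5 + 153*x**4 - 36*x**3 + 36*x**2.
Integrate each monomial from 0 to 4 using ∫_0^4 c·x^n dx = c·4^(n+1)/(n+1):
  ∫_0^4 u(x)^2 dx = ∫_0^4 (9*x^8 - 6*x^7 + 19*x^6 - 6*x^5 + 15*x^4 - 2*x^3 + 6*x^2 + 1) dx. Term by term:
    ∫_0^4 9*x^8 dx = 262144;  ∫_0^4 -6*x^7 dx = -49152;  ∫_0^4 19*x^6 dx = 311296/7;
    ∫_0^4 -6*x^5 dx = -4096;  ∫_0^4 15*x^4 dx = 3072;  ∫_0^4 -2*x^3 dx = -128;
    ∫_0^4 6*x^2 dx = 128;  ∫_0^4 1 dx = 4.
  Sum: 262144 − 49152 + 311296/7 − 4096 + 3072 − 128 + 128 + 4 = 1795100/7.
  ∫_0^4 u'(x)^2 dx = ∫_0^4 (144*x^6 - 72*x^5 + 153*x^4 - 36*x^3 + 36*x^2) dx. Term by term:
    ∫_0^4 144*x^6 dx = 2359296/7;  ∫_0^4 -72*x^5 dx = -49152;  ∫_0^4 153*x^4 dx = 156672/5;
    ∫_0^4 -36*x^3 dx = -2304;  ∫_0^4 36*x^2 dx = 768.
  Sum: 2359296/7 − 49152 + 156672/5 − 2304 + 768 = 11119104/35.
Adding: ||u||_{H^1}^2 = 1795100/7 + 11119104/35 = 20094604/35.


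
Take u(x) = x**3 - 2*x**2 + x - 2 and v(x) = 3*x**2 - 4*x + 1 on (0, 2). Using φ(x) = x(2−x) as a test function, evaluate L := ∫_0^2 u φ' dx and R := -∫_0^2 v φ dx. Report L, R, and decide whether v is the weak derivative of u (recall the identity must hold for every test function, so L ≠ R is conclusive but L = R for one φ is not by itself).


LHS = -4/5, RHS = -4/5. Yes, v = u' weakly.

u(x) = x**3 - 2*x**2 + x - 2, classical derivative u'(x) = 3*x**2 - 4*x + 1.
φ(x) = x(2−x), so φ'(x) = 2 - 2*x.
Note φ(0) = φ(2) = 0, so the boundary term u·φ vanishes.
LHS = ∫_0^2 u(x) φ'(x) dx = ∫_0^2 (-2*x^4 + 6*x^3 - 6*x^2 + 6*x - 4) dx. Term by term:
  ∫_0^2 -2*x^4 dx = -64/5;  ∫_0^2 6*x^3 dx = 24;  ∫_0^2 -6*x^2 dx = -16;
  ∫_0^2 6*x dx = 12;  ∫_0^2 -4 dx = -8.
Sum: -64/5 + 24 − 16 + 12 − 8 = -4/5.
So LHS = -4/5.
∫_0^2 v(x) φ(x) dx = ∫_0^2 (-3*x^4 + 10*x^3 - 9*x^2 + 2*x) dx. Term by term:
  ∫_0^2 -3*x^4 dx = -96/5;  ∫_0^2 10*x^3 dx = 40;  ∫_0^2 -9*x^2 dx = -24;
  ∫_0^2 2*x dx = 4.
Sum: -96/5 + 40 − 24 + 4 = 4/5.
So RHS = -∫_0^2 v(x) φ(x) dx = -4/5.
LHS = RHS, so the identity holds for this test φ.
Moreover u is smooth here and v(x) = u'(x) = 3*x**2 - 4*x + 1 pointwise, so the identity holds for every test function. Hence v is the weak derivative of u.


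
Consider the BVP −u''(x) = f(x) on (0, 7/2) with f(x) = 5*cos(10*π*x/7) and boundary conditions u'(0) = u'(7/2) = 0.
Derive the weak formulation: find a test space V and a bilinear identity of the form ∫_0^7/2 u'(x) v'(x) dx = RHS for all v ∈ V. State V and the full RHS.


V = H^1(0, 7/2) (no boundary constraint on v; u is determined up to an additive constant); weak form: ∫_0^7/2 u'v' dx = ∫_0^7/2 (5*cos(10*π*x/7)) v dx for all v ∈ V.

Multiply both sides by a test function v and integrate from 0 to 7/2:
  ∫_0^7/2 −u''(x) v(x) dx = ∫_0^7/2 f(x) v(x) dx.
Integrate the LHS by parts once:
  ∫_0^7/2 −u'' v dx = −[u'(x) v(x)]_0^7/2 + ∫_0^7/2 u'(x) v'(x) dx.
Thus ∫_0^7/2 u'(x) v'(x) dx = ∫_0^7/2 f(x) v(x) dx + [u'(x) v(x)]_0^7/2.
Choose V so that boundary terms are either known or forced to vanish.
u has homogeneous Neumann: u'(0) = u'(7/2) = 0. So [u' v]_0^7/2 = 0·v(7/2) − 0·v(0) = 0 for any v; take V = H^1(0, 7/2).
Weak formulation: find u (satisfying any essential BC) such that ∫_0^7/2 u'(x) v'(x) dx = ∫_0^7/2 f v dx for all v ∈ V (homogeneous Neumann, so boundary terms vanish).
Substituting f(x) = 5*cos(10*π*x/7), the right-hand side is ∫_0^7/2 (5*cos(10*π*x/7)) v dx.
Compatibility check (pure Neumann): taking v ≡ 1 ∈ V gives 0 = ∫_0^7/2 f dx + (0) − (0), i.e. ∫_0^7/2 f dx must equal u'(0) − u'(7/2) = 0. Indeed ∫_0^7/2 (5*cos(10*π*x/7)) dx = 0, so the data are compatible. The solution is then unique only up to an additive constant (fix it e.g. by requiring ∫_0^7/2 u dx = 0).


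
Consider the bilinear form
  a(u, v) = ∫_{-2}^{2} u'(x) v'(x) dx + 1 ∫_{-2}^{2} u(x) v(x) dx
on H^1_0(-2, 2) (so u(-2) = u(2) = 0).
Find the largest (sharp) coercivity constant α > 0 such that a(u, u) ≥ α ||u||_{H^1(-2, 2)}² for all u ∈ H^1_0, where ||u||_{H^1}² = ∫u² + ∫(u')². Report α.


α = 1

Coercivity of a(·,·) on H^1_0(-2, 2) means a(u, u) ≥ α ||u||_{H^1}² for every u ∈ H^1_0.
The interval has length L = 4, and Poincaré/coercivity depend only on L. Here a(u, u) = ∫(u')² + (1)·∫u².
Here c = 1 ≥ 1, so a(u,u) = ∫(u')² + c∫u² ≥ ∫(u')² + ∫u² = ||u||_{H^1}², i.e. α = 1 works. No larger α is possible: a(u,u) ≥ α||u||_{H^1}² means (1−α)∫(u')² ≥ (α−c)∫u², and for the modes u_n = sin(nπ(x−x₀)/L) (x₀ the left endpoint) one has ∫u_n²/∫(u_n')² = (L/(nπ))² → 0, so a(u_n,u_n)/||u_n||_{H^1}² → 1. Hence the optimal constant is α = 1.
Therefore α = 1.


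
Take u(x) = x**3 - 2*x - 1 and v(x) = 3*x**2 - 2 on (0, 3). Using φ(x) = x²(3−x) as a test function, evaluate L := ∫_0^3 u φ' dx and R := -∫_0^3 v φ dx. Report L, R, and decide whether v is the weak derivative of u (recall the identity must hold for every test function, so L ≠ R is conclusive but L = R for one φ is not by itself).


LHS = -297/5, RHS = -297/5. Yes, v = u' weakly.

u(x) = x**3 - 2*x - 1, classical derivative u'(x) = 3*x**2 - 2.
φ(x) = x²(3−x), so φ'(x) = 3*x*(2 - x).
Note φ(0) = φ(3) = 0, so the boundary term u·φ vanishes.
LHS = ∫_0^3 u(x) φ'(x) dx = ∫_0^3 (-3*x^5 + 6*x^4 + 6*x^3 - 9*x^2 - 6*x) dx. Term by term:
  ∫_0^3 -3*x^5 dx = -729/2;  ∫_0^3 6*x^4 dx = 1458/5;  ∫_0^3 6*x^3 dx = 243/2;
  ∫_0^3 -9*x^2 dx = -81;  ∫_0^3 -6*x dx = -27.
Sum: -729/2 + 1458/5 + 243/2 − 81 − 27 = -297/5.
So LHS = -297/5.
∫_0^3 v(x) φ(x) dx = ∫_0^3 (-3*x^5 + 9*x^4 + 2*x^3 - 6*x^2) dx. Term by term:
  ∫_0^3 -3*x^5 dx = -729/2;  ∫_0^3 9*x^4 dx = 2187/5;  ∫_0^3 2*x^3 dx = 81/2;
  ∫_0^3 -6*x^2 dx = -54.
Sum: -729/2 + 2187/5 + 81/2 − 54 = 297/5.
So RHS = -∫_0^3 v(x) φ(x) dx = -297/5.
LHS = RHS, so the identity holds for this test φ.
Moreover u is smooth here and v(x) = u'(x) = 3*x**2 - 2 pointwise, so the identity holds for every test function. Hence v is the weak derivative of u.


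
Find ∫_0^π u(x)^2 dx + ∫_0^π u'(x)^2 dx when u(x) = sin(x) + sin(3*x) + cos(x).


||u||_{H^1(0,π)}^2 = 7*π

u'(x) = -sin(x) + cos(x) + 3*cos(3*x).
Expand u² and (u')² and integrate term by term on (0, π), using: for integers n ≥ 1, ∫_0^π sin²(nx) dx = ∫_0^π cos²(nx) dx = π/2; for n ≠ n', ∫_0^π sin(nx)sin(n'x) dx = ∫_0^π cos(nx)cos(n'x) dx = 0; and by product-to-sum, ∫_0^π sin(nx)cos(n'x) dx = ½∫_0^π [sin((n+n')x) + sin((n−n')x)] dx, which is 0 when n+n' is even and 2n/(n²−n'²) when n+n' is odd (it need not vanish on (0, π)).
  u² squared terms: (1)²·∫cos(x)² dx = 1·π/2 = π/2;  (1)²·∫sin(x)² dx = 1·π/2 = π/2;  (1)²·∫sin(3x)² dx = 1·π/2 = π/2.
  u² cross terms: 2·(1)·(1)·∫cos(x)·sin(x) dx = 2·(0) = 0;  2·(1)·(1)·∫cos(x)·sin(3x) dx = 2·(0) = 0;  2·(1)·(1)·∫sin(x)·sin(3x) dx = 2·(0) = 0.
  So ∫_0^π u² dx = π/2 + π/2 + π/2 + 0 + 0 + 0 = 3*π/2.
  (u')² squared terms: (-1)²·∫sin(x)² dx = 1·π/2 = π/2;  (3)²·∫cos(3x)² dx = 9·π/2 = 9*π/2;  (1)²·∫cos(x)² dx = 1·π/2 = π/2.
  (u')² cross terms: 2·(-1)·(3)·∫sin(x)·cos(3x) dx = -6·(0) = 0;  2·(-1)·(1)·∫sin(x)·cos(x) dx = -2·(0) = 0;  2·(3)·(1)·∫cos(3x)·cos(x) dx = 6·(0) = 0.
  So ∫_0^π (u')² dx = π/2 + 9*π/2 + π/2 + 0 + 0 + 0 = 11*π/2.
||u||_{H^1}^2 = (3*π/2) + (11*π/2) = 7*π.


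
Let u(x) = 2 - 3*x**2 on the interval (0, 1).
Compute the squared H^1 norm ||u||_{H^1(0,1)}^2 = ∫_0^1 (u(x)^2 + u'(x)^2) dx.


||u||_{H^1}^2 = 69/5

The H^1 norm (squared) on an interval (0, L) is
  ||u||_{H^1}^2 = ∫_0^L u(x)^2 dx + ∫_0^L u'(x)^2 dx.
Compute u'(x) = -6*x.
Then u(x)^2 = 9*x**4 - 12*x**2 + 4 and u'(x)^2 = 36*x**2.
Integrate each monomial from 0 to 1 using ∫_0^1 c·x^n dx = c·1^(n+1)/(n+1):
  ∫_0^1 u(x)^2 dx = ∫_0^1 (9*x^4 - 12*x^2 + 4) dx. Term by term:
    ∫_0^1 9*x^4 dx = 9/5;  ∫_0^1 -12*x^2 dx = -4;  ∫_0^1 4 dx = 4.
  Sum: 9/5 − 4 + 4 = 9/5.
  ∫_0^1 u'(x)^2 dx = ∫_0^1 (36*x^2) dx. Term by term:
    ∫_0^1 36*x^2 dx = 12.
Adding: ||u||_{H^1}^2 = 9/5 + 12 = 69/5.


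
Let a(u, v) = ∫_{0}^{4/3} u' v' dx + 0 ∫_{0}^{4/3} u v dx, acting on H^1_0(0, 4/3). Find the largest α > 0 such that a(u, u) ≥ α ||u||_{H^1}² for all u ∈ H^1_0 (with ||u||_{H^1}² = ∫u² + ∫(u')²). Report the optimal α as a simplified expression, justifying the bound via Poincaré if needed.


α = 9*π^2/(16 + 9*π^2)

Coercivity of a(·,·) on H^1_0(0, 4/3) means a(u, u) ≥ α ||u||_{H^1}² for every u ∈ H^1_0.
The interval has length L = 4/3, and Poincaré/coercivity depend only on L. Here a(u, u) = ∫(u')² + (0)·∫u².
Here c = 0, so a(u,u) = ∫(u')² alone. The condition a(u,u) ≥ α||u||_{H^1}² reads (1−α)∫(u')² ≥ (α−c)∫u². Any admissible α is ≤ 1 (rapidly oscillating u have ∫u²/∫(u')² → 0), and α = 1 would force 0 ≥ (1−c)∫u², impossible since c < 1; so 1−α > 0. By the sharp Poincaré inequality on H^1_0 of an interval of length L, ∫(u')² ≥ (π/L)²∫u² with equality for the first sine mode sin(π(x−x₀)/L) (x₀ the left endpoint), so the inequality holds for all u iff (1−α)(π/L)² ≥ α − c, i.e. α ≤ ((π/L)² + c)/((π/L)² + 1) = (1 + c(L/π)²)/(1 + (L/π)²). (Direct route, valid since c ≤ 0: Poincaré gives c∫u² ≥ c(L/π)²∫(u')², so a(u,u) ≥ (1 + c(L/π)²)∫(u')², while ||u||_{H^1}² ≤ (1 + (L/π)²)∫(u')²; dividing yields the same α.) With (π/L)² = 9*π^2/16 and c = 0, the largest admissible constant is α = ((π/L)² + c)/((π/L)² + 1).
Simplifying, α = 9*π^2/(16 + 9*π^2).


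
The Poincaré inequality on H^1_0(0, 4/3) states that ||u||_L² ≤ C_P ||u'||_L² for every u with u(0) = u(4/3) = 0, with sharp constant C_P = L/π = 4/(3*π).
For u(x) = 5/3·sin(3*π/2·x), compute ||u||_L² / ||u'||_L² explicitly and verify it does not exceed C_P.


||u||_L² / ||u'||_L² = 2/(3*π) < C_P = 4/(3*π).

u(x) = 5/3·sin(3*π/2·x), so u'(x) = 5*π*cos(3*π*x/2)/2.
Writing u(x) = A·sin(kπx/L) with A = 5/3 and k = 2, use ∫_0^L sin²(kπx/L) dx = L/2 and ∫_0^L cos²(kπx/L) dx = L/2.
u² = 25/9·sin²(3*π/2·x) and (u')² = 25*π^2/4·cos²(3*π/2·x), and each of sin², cos² integrates to L/2 = 2/3 over (0, 4/3).
∫_0^4/3 u² dx = 50/27, so ||u||_L² = 5*sqrt(6)/9.
∫_0^4/3 (u')² dx = 25*π^2/6, so ||u'||_L² = 5*sqrt(6)*π/6.
Ratio ||u||_L² / ||u'||_L² = 2/(3*π).
Sharp Poincaré constant on H^1_0(0, 4/3) is C_P = L/π = 4/(3*π), achieved by sin(3*π/4·x).
This is the k = 2 harmonic; the ratio L/(kπ) is strictly less than C_P = L/π, consistent with the sharp inequality ||u||_L² ≤ C_P ||u'||_L².


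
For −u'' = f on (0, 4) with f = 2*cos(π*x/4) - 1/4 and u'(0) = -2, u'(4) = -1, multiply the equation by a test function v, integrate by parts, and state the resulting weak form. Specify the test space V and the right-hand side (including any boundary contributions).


V = H^1(0, 4) (v unrestricted at boundary; u is determined up to an additive constant); weak form: ∫_0^4 u'v' dx = ∫_0^4 (2*cos(π*x/4) - 1/4) v dx − v(4) + 2·v(0) for all v ∈ V.

Multiply both sides by a test function v and integrate from 0 to 4:
  ∫_0^4 −u''(x) v(x) dx = ∫_0^4 f(x) v(x) dx.
Integrate the LHS by parts once:
  ∫_0^4 −u'' v dx = −[u'(x) v(x)]_0^4 + ∫_0^4 u'(x) v'(x) dx.
Thus ∫_0^4 u'(x) v'(x) dx = ∫_0^4 f(x) v(x) dx + [u'(x) v(x)]_0^4.
Choose V so that boundary terms are either known or forced to vanish.
u has inhomogeneous Neumann u'(0) = -2, u'(4) = -1. [u' v]_0^4 = (-1)·v(4) − (-2)·v(0) = − v(4) + 2·v(0). Take V = H^1(0, 4); boundary term becomes part of RHS.
Weak formulation: find u (satisfying any essential BC) such that ∫_0^4 u'(x) v'(x) dx = ∫_0^4 f v dx − v(4) + 2·v(0) for all v ∈ V (Neumann data are natural BCs: they enter the RHS as boundary terms).
Substituting f(x) = 2*cos(π*x/4) - 1/4, the right-hand side is ∫_0^4 (2*cos(π*x/4) - 1/4) v dx − v(4) + 2·v(0).
Compatibility check (pure Neumann): taking v ≡ 1 ∈ V gives 0 = ∫_0^4 f dx + (-1) − (-2), i.e. ∫_0^4 f dx must equal u'(0) − u'(4) = -1. Indeed ∫_0^4 (2*cos(π*x/4) - 1/4) dx = -1, so the data are compatible. The solution is then unique only up to an additive constant (fix it e.g. by requiring ∫_0^4 u dx = 0).


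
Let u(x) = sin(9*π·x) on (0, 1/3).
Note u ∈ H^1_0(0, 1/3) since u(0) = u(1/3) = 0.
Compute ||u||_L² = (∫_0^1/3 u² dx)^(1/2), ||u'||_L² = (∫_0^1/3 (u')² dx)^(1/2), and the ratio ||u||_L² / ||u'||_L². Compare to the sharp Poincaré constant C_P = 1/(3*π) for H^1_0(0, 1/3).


||u||_L² / ||u'||_L² = 1/(9*π) < C_P = 1/(3*π).

u(x) = sin(9*π·x), so u'(x) = 9*π*cos(9*π*x).
Writing u(x) = A·sin(kπx/L) with A = 1 and k = 3, use ∫_0^L sin²(kπx/L) dx = L/2 and ∫_0^L cos²(kπx/L) dx = L/2.
u² = 1·sin²(9*π·x) and (u')² = 81*π^2·cos²(9*π·x), and each of sin², cos² integrates to L/2 = 1/6 over (0, 1/3).
∫_0^1/3 u² dx = 1/6, so ||u||_L² = sqrt(6)/6.
∫_0^1/3 (u')² dx = 27*π^2/2, so ||u'||_L² = 3*sqrt(6)*π/2.
Ratio ||u||_L² / ||u'||_L² = 1/(9*π).
Sharp Poincaré constant on H^1_0(0, 1/3) is C_P = L/π = 1/(3*π), achieved by sin(3*π·x).
This is the k = 3 harmonic; the ratio L/(kπ) is strictly less than C_P = L/π, consistent with the sharp inequality ||u||_L² ≤ C_P ||u'||_L².


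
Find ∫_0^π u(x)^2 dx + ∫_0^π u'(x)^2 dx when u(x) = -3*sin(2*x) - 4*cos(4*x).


||u||_{H^1(0,π)}^2 = 317*π/2

u'(x) = 16*sin(4*x) - 6*cos(2*x).
Expand u² and (u')² and integrate term by term on (0, π), using: for integers n ≥ 1, ∫_0^π sin²(nx) dx = ∫_0^π cos²(nx) dx = π/2; for n ≠ n', ∫_0^π sin(nx)sin(n'x) dx = ∫_0^π cos(nx)cos(n'x) dx = 0; and by product-to-sum, ∫_0^π sin(nx)cos(n'x) dx = ½∫_0^π [sin((n+n')x) + sin((n−n')x)] dx, which is 0 when n+n' is even and 2n/(n²−n'²) when n+n' is odd (it need not vanish on (0, π)).
  u² squared terms: (-4)²·∫cos(4x)² dx = 16·π/2 = 8*π;  (-3)²·∫sin(2x)² dx = 9·π/2 = 9*π/2.
  u² cross terms: 2·(-4)·(-3)·∫cos(4x)·sin(2x) dx = 24·(0) = 0.
  So ∫_0^π u² dx = 8*π + 9*π/2 + 0 = 25*π/2.
  (u')² squared terms: (-6)²·∫cos(2x)² dx = 36·π/2 = 18*π;  (16)²·∫sin(4x)² dx = 256·π/2 = 128*π.
  (u')² cross terms: 2·(-6)·(16)·∫cos(2x)·sin(4x) dx = -192·(0) = 0.
  So ∫_0^π (u')² dx = 18*π + 128*π + 0 = 146*π.
||u||_{H^1}^2 = (25*π/2) + (146*π) = 317*π/2.


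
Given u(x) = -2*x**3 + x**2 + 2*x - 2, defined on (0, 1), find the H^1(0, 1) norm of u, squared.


||u||_{H^1}^2 = 424/105

The H^1 norm (squared) on an interval (0, L) is
  ||u||_{H^1}^2 = ∫_0^L u(x)^2 dx + ∫_0^L u'(x)^2 dx.
Compute u'(x) = -6*x**2 + 2*x + 2.
Then u(x)^2 = 4*x**6 - 4*x**5 - 7*x**4 + 12*x**3 - 8*x + 4 and u'(x)^2 = 36*x**4 - 24*x**3 - 20*x**2 + 8*x + 4.
Integrate each monomial from 0 to 1 using ∫_0^1 c·x^n dx = c·1^(n+1)/(n+1):
  ∫_0^1 u(x)^2 dx = ∫_0^1 (4*x^6 - 4*x^5 - 7*x^4 + 12*x^3 - 8*x + 4) dx. Term by term:
    ∫_0^1 4*x^6 dx = 4/7;  ∫_0^1 -4*x^5 dx = -2/3;  ∫_0^1 -7*x^4 dx = -7/5;
    ∫_0^1 12*x^3 dx = 3;  ∫_0^1 -8*x dx = -4;  ∫_0^1 4 dx = 4.
  Sum: 4/7 − 2/3 − 7/5 + 3 − 4 + 4 = 158/105.
  ∫_0^1 u'(x)^2 dx = ∫_0^1 (36*x^4 - 24*x^3 - 20*x^2 + 8*x + 4) dx. Term by term:
    ∫_0^1 36*x^4 dx = 36/5;  ∫_0^1 -24*x^3 dx = -6;  ∫_0^1 -20*x^2 dx = -20/3;
    ∫_0^1 8*x dx = 4;  ∫_0^1 4 dx = 4.
  Sum: 36/5 − 6 − 20/3 + 4 + 4 = 38/15.
Adding: ||u||_{H^1}^2 = 158/105 + 38/15 = 424/105.


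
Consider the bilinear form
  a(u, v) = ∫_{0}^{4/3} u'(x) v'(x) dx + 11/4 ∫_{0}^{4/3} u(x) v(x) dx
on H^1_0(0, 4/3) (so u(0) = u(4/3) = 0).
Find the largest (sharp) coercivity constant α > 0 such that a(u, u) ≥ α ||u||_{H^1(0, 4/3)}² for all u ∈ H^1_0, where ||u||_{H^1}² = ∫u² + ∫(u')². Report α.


α = 1

Coercivity of a(·,·) on H^1_0(0, 4/3) means a(u, u) ≥ α ||u||_{H^1}² for every u ∈ H^1_0.
The interval has length L = 4/3, and Poincaré/coercivity depend only on L. Here a(u, u) = ∫(u')² + (11/4)·∫u².
Here c = 11/4 ≥ 1, so a(u,u) = ∫(u')² + c∫u² ≥ ∫(u')² + ∫u² = ||u||_{H^1}², i.e. α = 1 works. No larger α is possible: a(u,u) ≥ α||u||_{H^1}² means (1−α)∫(u')² ≥ (α−c)∫u², and for the modes u_n = sin(nπ(x−x₀)/L) (x₀ the left endpoint) one has ∫u_n²/∫(u_n')² = (L/(nπ))² → 0, so a(u_n,u_n)/||u_n||_{H^1}² → 1. Hence the optimal constant is α = 1.
Therefore α = 1.


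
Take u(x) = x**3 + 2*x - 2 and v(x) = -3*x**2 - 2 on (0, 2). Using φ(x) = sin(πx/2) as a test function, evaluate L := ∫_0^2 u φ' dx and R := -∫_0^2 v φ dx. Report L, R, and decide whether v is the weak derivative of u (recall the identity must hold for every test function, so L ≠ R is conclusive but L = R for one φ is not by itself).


LHS = -32/π + 96/π^3, RHS = -96/π^3 + 32/π. No, v is not the weak derivative of u.

u(x) = x**3 + 2*x - 2, classical derivative u'(x) = 3*x**2 + 2.
φ(x) = sin(πx/2), so φ'(x) = π*cos(π*x/2)/2.
Note φ(0) = φ(2) = 0, so the boundary term u·φ vanishes.
LHS = ∫_0^2 u(x) φ'(x) dx = ∫_0^2 (π*x^3*cos(π*x/2)/2 + π*x*cos(π*x/2) - π*cos(π*x/2)) dx. Term by term:
  ∫_0^2 -π*cos(π*x/2) dx = 0;  ∫_0^2 π*x*cos(π*x/2) dx = -8/π;  ∫_0^2 π*x^3*cos(π*x/2)/2 dx = -24/π + 96/π^3.
Sum: 0 − 8/π + -24/π + 96/π^3 = -32/π + 96/π^3.
So LHS = -32/π + 96/π^3.
∫_0^2 v(x) φ(x) dx = ∫_0^2 (-3*x^2*sin(π*x/2) - 2*sin(π*x/2)) dx. Term by term:
  ∫_0^2 -2*sin(π*x/2) dx = -8/π;  ∫_0^2 -3*x^2*sin(π*x/2) dx = -24/π + 96/π^3.
Sum: -8/π + -24/π + 96/π^3 = -32/π + 96/π^3.
So RHS = -∫_0^2 v(x) φ(x) dx = -96/π^3 + 32/π.
LHS − RHS = -64/π + 192/π^3 ≠ 0, so the identity fails.
(For a valid weak derivative the identity must hold for EVERY test function, in particular this one. The failure shows v is NOT the weak derivative of u.)
Correct weak derivative would be u'(x) = 3*x**2 + 2.


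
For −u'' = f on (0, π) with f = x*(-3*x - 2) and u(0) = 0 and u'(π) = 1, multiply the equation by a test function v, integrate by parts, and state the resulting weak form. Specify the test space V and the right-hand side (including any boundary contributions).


V = {v ∈ H^1(0, π) : v(0) = 0} (test functions vanish at x = 0 where u is specified); weak form: ∫_0^π u'v' dx = ∫_0^π (x*(-3*x - 2)) v dx + v(π) for all v ∈ V.

Multiply both sides by a test function v and integrate from 0 to π:
  ∫_0^π −u''(x) v(x) dx = ∫_0^π f(x) v(x) dx.
Integrate the LHS by parts once:
  ∫_0^π −u'' v dx = −[u'(x) v(x)]_0^π + ∫_0^π u'(x) v'(x) dx.
Thus ∫_0^π u'(x) v'(x) dx = ∫_0^π f(x) v(x) dx + [u'(x) v(x)]_0^π.
Choose V so that boundary terms are either known or forced to vanish.
Mixed BC: u(0) = 0 (Dirichlet) and u'(π) = 1 (Neumann). Define V = {v ∈ H^1(0, π) : v(0) = 0}. Then [u' v]_0^π = u'(π)·v(π) − u'(0)·0 = v(π).
Weak formulation: find u (satisfying any essential BC) such that ∫_0^π u'(x) v'(x) dx = ∫_0^π f v dx + v(π) for all v ∈ V (Dirichlet at 0 absorbed into V; Neumann datum at x = π contributes the boundary term).
Substituting f(x) = x*(-3*x - 2), the right-hand side is ∫_0^π (x*(-3*x - 2)) v dx + v(π).


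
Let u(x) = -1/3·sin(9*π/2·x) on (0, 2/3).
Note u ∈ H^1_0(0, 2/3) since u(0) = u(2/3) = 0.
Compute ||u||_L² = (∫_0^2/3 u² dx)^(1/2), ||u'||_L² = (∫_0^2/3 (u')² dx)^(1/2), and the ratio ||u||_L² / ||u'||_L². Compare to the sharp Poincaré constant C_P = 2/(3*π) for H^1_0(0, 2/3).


||u||_L² / ||u'||_L² = 2/(9*π) < C_P = 2/(3*π).

u(x) = -1/3·sin(9*π/2·x), so u'(x) = -3*π*cos(9*π*x/2)/2.
Writing u(x) = A·sin(kπx/L) with A = -1/3 and k = 3, use ∫_0^L sin²(kπx/L) dx = L/2 and ∫_0^L cos²(kπx/L) dx = L/2.
u² = 1/9·sin²(9*π/2·x) and (u')² = 9*π^2/4·cos²(9*π/2·x), and each of sin², cos² integrates to L/2 = 1/3 over (0, 2/3).
∫_0^2/3 u² dx = 1/27, so ||u||_L² = sqrt(3)/9.
∫_0^2/3 (u')² dx = 3*π^2/4, so ||u'||_L² = sqrt(3)*π/2.
Ratio ||u||_L² / ||u'||_L² = 2/(9*π).
Sharp Poincaré constant on H^1_0(0, 2/3) is C_P = L/π = 2/(3*π), achieved by sin(3*π/2·x).
This is the k = 3 harmonic; the ratio L/(kπ) is strictly less than C_P = L/π, consistent with the sharp inequality ||u||_L² ≤ C_P ||u'||_L².


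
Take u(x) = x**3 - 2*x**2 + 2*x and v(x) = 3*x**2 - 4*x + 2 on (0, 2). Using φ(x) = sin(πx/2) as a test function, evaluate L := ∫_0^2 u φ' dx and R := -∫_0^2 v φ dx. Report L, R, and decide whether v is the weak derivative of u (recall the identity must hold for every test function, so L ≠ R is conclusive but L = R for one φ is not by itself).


LHS = -16/π + 96/π^3, RHS = -16/π + 96/π^3. Yes, v = u' weakly.

u(x) = x**3 - 2*x**2 + 2*x, classical derivative u'(x) = 3*x**2 - 4*x + 2.
φ(x) = sin(πx/2), so φ'(x) = π*cos(π*x/2)/2.
Note φ(0) = φ(2) = 0, so the boundary term u·φ vanishes.
LHS = ∫_0^2 u(x) φ'(x) dx = ∫_0^2 (π*x^3*cos(π*x/2)/2 - π*x^2*cos(π*x/2) + π*x*cos(π*x/2)) dx. Term by term:
  ∫_0^2 π*x*cos(π*x/2) dx = -8/π;  ∫_0^2 π*x^3*cos(π*x/2)/2 dx = -24/π + 96/π^3;  ∫_0^2 -π*x^2*cos(π*x/2) dx = 16/π.
Sum: -8/π + -24/π + 96/π^3 + 16/π = -16/π + 96/π^3.
So LHS = -16/π + 96/π^3.
∫_0^2 v(x) φ(x) dx = ∫_0^2 (3*x^2*sin(π*x/2) - 4*x*sin(π*x/2) + 2*sin(π*x/2)) dx. Term by term:
  ∫_0^2 2*sin(π*x/2) dx = 8/π;  ∫_0^2 -4*x*sin(π*x/2) dx = -16/π;  ∫_0^2 3*x^2*sin(π*x/2) dx = -96/π^3 + 24/π.
Sum: 8/π − 16/π + -96/π^3 + 24/π = -96/π^3 + 16/π.
So RHS = -∫_0^2 v(x) φ(x) dx = -16/π + 96/π^3.
LHS = RHS, so the identity holds for this test φ.
Moreover u is smooth here and v(x) = u'(x) = 3*x**2 - 4*x + 2 pointwise, so the identity holds for every test function. Hence v is the weak derivative of u.


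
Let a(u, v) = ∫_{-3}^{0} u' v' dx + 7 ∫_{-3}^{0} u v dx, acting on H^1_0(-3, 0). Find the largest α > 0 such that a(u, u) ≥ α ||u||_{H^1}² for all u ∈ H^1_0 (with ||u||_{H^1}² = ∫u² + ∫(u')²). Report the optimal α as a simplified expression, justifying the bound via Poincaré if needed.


α = 1

Coercivity of a(·,·) on H^1_0(-3, 0) means a(u, u) ≥ α ||u||_{H^1}² for every u ∈ H^1_0.
The interval has length L = 3, and Poincaré/coercivity depend only on L. Here a(u, u) = ∫(u')² + (7)·∫u².
Here c = 7 ≥ 1, so a(u,u) = ∫(u')² + c∫u² ≥ ∫(u')² + ∫u² = ||u||_{H^1}², i.e. α = 1 works. No larger α is possible: a(u,u) ≥ α||u||_{H^1}² means (1−α)∫(u')² ≥ (α−c)∫u², and for the modes u_n = sin(nπ(x−x₀)/L) (x₀ the left endpoint) one has ∫u_n²/∫(u_n')² = (L/(nπ))² → 0, so a(u_n,u_n)/||u_n||_{H^1}² → 1. Hence the optimal constant is α = 1.
Therefore α = 1.


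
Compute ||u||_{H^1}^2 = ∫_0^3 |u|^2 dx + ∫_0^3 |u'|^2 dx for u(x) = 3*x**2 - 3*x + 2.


||u||_{H^1}^2 = 4089/10

The H^1 norm (squared) on an interval (0, L) is
  ||u||_{H^1}^2 = ∫_0^L u(x)^2 dx + ∫_0^L u'(x)^2 dx.
Compute u'(x) = 6*x - 3.
Then u(x)^2 = 9*x**4 - 18*x**3 + 21*x**2 - 12*x + 4 and u'(x)^2 = 36*x**2 - 36*x + 9.
Integrate each monomial from 0 to 3 using ∫_0^3 c·x^n dx = c·3^(n+1)/(n+1):
  ∫_0^3 u(x)^2 dx = ∫_0^3 (9*x^4 - 18*x^3 + 21*x^2 - 12*x + 4) dx. Term by term:
    ∫_0^3 9*x^4 dx = 2187/5;  ∫_0^3 -18*x^3 dx = -729/2;  ∫_0^3 21*x^2 dx = 189;
    ∫_0^3 -12*x dx = -54;  ∫_0^3 4 dx = 12.
  Sum: 2187/5 − 729/2 + 189 − 54 + 12 = 2199/10.
  ∫_0^3 u'(x)^2 dx = ∫_0^3 (36*x^2 - 36*x + 9) dx. Term by term:
    ∫_0^3 36*x^2 dx = 324;  ∫_0^3 -36*x dx = -162;  ∫_0^3 9 dx = 27.
  Sum: 324 − 162 + 27 = 189.
Adding: ||u||_{H^1}^2 = 2199/10 + 189 = 4089/10.


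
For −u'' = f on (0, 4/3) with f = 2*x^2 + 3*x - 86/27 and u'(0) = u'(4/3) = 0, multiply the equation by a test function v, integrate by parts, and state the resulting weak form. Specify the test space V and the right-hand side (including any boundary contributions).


V = H^1(0, 4/3) (no boundary constraint on v; u is determined up to an additive constant); weak form: ∫_0^4/3 u'v' dx = ∫_0^4/3 (2*x^2 + 3*x - 86/27) v dx for all v ∈ V.

Multiply both sides by a test function v and integrate from 0 to 4/3:
  ∫_0^4/3 −u''(x) v(x) dx = ∫_0^4/3 f(x) v(x) dx.
Integrate the LHS by parts once:
  ∫_0^4/3 −u'' v dx = −[u'(x) v(x)]_0^4/3 + ∫_0^4/3 u'(x) v'(x) dx.
Thus ∫_0^4/3 u'(x) v'(x) dx = ∫_0^4/3 f(x) v(x) dx + [u'(x) v(x)]_0^4/3.
Choose V so that boundary terms are either known or forced to vanish.
u has homogeneous Neumann: u'(0) = u'(4/3) = 0. So [u' v]_0^4/3 = 0·v(4/3) − 0·v(0) = 0 for any v; take V = H^1(0, 4/3).
Weak formulation: find u (satisfying any essential BC) such that ∫_0^4/3 u'(x) v'(x) dx = ∫_0^4/3 f v dx for all v ∈ V (homogeneous Neumann, so boundary terms vanish).
Substituting f(x) = 2*x^2 + 3*x - 86/27, the right-hand side is ∫_0^4/3 (2*x^2 + 3*x - 86/27) v dx.
Compatibility check (pure Neumann): taking v ≡ 1 ∈ V gives 0 = ∫_0^4/3 f dx + (0) − (0), i.e. ∫_0^4/3 f dx must equal u'(0) − u'(4/3) = 0. Indeed ∫_0^4/3 (2*x^2 + 3*x - 86/27) dx = 0, so the data are compatible. The solution is then unique only up to an additive constant (fix it e.g. by requiring ∫_0^4/3 u dx = 0).
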